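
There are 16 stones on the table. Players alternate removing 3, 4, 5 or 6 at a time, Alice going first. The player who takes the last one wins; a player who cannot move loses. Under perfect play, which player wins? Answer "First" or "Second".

First

i:   0  1  2  3  4  5  6  7  8  9 10 11 12 13 14 15 16
     L  L  L  W  W  W  W  W  W  L  L  L  W  W  W  W  W
Position 16 is W, so the first player wins.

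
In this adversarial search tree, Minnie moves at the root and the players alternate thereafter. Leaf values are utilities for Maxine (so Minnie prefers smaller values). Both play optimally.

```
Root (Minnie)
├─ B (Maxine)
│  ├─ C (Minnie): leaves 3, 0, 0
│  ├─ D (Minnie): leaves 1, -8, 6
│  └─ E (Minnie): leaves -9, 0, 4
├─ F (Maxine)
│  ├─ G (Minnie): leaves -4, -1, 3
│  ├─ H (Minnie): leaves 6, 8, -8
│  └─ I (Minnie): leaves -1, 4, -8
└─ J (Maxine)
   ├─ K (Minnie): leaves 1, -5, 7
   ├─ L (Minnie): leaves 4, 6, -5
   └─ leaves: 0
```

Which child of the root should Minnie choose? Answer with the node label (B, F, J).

F

C (Minnie): min(3, 0, 0) = 0
D (Minnie): min(1, -8, 6) = -8
E (Minnie): min(-9, 0, 4) = -9
B (Maxine): max(0, -8, -9) = 0
G (Minnie): min(-4, -1, 3) = -4
H (Minnie): min(6, 8, -8) = -8
I (Minnie): min(-1, 4, -8) = -8
F (Maxine): max(-4, -8, -8) = -4
K (Minnie): min(1, -5, 7) = -5
L (Minnie): min(4, 6, -5) = -5
J (Maxine): max(-5, -5, 0) = 0
Root (Minnie): min(0, -4, 0) = -4
Minnie picks the child with the lowest value: F (value -4).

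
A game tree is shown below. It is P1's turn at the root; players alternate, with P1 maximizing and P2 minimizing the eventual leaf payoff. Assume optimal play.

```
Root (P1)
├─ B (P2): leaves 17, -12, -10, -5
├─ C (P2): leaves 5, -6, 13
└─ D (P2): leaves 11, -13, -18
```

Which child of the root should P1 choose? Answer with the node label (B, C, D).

C

B (P2): min(17, -12, -10, -5) = -12
C (P2): min(5, -6, 13) = -6
D (P2): min(11, -13, -18) = -18
Root (P1): max(-12, -6, -18) = -6
P1 picks the child with the highest value: C (value -6).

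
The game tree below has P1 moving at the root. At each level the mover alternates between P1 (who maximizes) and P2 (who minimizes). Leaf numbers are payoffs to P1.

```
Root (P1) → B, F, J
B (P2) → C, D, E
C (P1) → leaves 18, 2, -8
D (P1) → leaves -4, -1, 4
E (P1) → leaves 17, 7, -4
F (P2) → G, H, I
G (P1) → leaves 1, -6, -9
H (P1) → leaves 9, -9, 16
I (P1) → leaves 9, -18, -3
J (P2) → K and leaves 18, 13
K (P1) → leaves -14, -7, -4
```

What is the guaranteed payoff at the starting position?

4

C (P1): max(18, 2, -8) = 18
D (P1): max(-4, -1, 4) = 4
E (P1): max(17, 7, -4) = 17
B (P2): min(18, 4, 17) = 4
G (P1): max(1, -6, -9) = 1
H (P1): max(9, -9, 16) = 16
I (P1): max(9, -18, -3) = 9
F (P2): min(1, 16, 9) = 1
K (P1): max(-14, -7, -4) = -4
J (P2): min(-4, 18, 13) = -4
Root (P1): max(4, 1, -4) = 4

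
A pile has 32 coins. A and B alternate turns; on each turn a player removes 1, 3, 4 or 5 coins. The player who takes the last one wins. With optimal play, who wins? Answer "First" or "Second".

Compute winning (W) and losing (L) positions by backward induction:
i:   0  1  2  3  4  5  6  7  8  9 10 11 12 13 14 15 16 17 18 19 20 21 22 23 24 25 26 27 28 29 30 31 32
     L  W  L  W  W  W  W  W  L  W  L  W  W  W  W  W  L  W  L  W  W  W  W  W  L  W  L  W  W  W  W  W  L
Position 32 is L, so the second player wins.

Second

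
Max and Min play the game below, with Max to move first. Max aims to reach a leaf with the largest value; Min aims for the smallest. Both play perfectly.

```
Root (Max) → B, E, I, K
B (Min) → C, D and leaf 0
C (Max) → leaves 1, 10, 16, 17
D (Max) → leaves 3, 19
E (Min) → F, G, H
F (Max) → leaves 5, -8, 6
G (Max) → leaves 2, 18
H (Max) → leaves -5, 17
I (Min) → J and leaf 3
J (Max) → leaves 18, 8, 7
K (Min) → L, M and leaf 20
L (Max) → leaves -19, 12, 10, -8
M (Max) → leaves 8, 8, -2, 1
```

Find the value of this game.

C (Max): max(1, 10, 16, 17) = 17
D (Max): max(3, 19) = 19
B (Min): min(17, 19, 0) = 0
F (Max): max(5, -8, 6) = 6
G (Max): max(2, 18) = 18
H (Max): max(-5, 17) = 17
E (Min): min(6, 18, 17) = 6
J (Max): max(18, 8, 7) = 18
I (Min): min(18, 3) = 3
L (Max): max(-19, 12, 10, -8) = 12
M (Max): max(8, 8, -2, 1) = 8
K (Min): min(12, 8, 20) = 8
Root (Max): max(0, 6, 3, 8) = 8

8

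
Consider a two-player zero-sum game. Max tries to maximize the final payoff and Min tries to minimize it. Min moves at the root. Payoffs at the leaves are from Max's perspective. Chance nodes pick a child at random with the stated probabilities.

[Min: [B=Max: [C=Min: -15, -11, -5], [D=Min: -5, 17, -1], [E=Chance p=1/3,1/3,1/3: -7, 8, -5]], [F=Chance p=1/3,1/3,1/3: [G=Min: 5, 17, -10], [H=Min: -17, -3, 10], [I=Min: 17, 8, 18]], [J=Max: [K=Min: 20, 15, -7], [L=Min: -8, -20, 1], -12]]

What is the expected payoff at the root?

-7

C (Min): min(-15, -11, -5) = -15
D (Min): min(-5, 17, -1) = -5
E (Chance): 1/3·-7 + 1/3·8 + 1/3·-5 = -1.33
B (Max): max(-15, -5, -1.33) = -1.33
G (Min): min(5, 17, -10) = -10
H (Min): min(-17, -3, 10) = -17
I (Min): min(17, 8, 18) = 8
F (Chance): 1/3·-10 + 1/3·-17 + 1/3·8 = -6.33
K (Min): min(20, 15, -7) = -7
L (Min): min(-8, -20, 1) = -20
J (Max): max(-7, -20, -12) = -7
Root (Min): min(-1.33, -6.33, -7) = -7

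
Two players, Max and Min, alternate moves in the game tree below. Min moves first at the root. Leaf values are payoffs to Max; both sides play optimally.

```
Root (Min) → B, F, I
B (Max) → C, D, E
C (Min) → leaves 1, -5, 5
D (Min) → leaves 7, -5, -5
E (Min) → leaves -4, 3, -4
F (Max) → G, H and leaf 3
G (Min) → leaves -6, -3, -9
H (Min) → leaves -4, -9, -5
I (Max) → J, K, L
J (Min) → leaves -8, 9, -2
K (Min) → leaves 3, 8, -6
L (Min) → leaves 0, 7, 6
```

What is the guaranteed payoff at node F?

G: min(-6, -3, -9) = -9
H: min(-4, -9, -5) = -9
F: max(-9, -9, 3) = 3

3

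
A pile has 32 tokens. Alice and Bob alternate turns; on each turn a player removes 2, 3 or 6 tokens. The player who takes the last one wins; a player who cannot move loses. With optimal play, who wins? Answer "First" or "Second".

Second

i:   0  1  2  3  4  5  6  7  8  9 10 11 12 13 14 15 16 17 18 19 20 21 22 23 24 25 26 27 28 29 30 31 32
     L  L  W  W  W  L  W  W  W  L  L  W  W  W  L  W  W  W  L  L  W  W  W  L  W  W  W  L  L  W  W  W  L
Position 32 is L, so the second player wins.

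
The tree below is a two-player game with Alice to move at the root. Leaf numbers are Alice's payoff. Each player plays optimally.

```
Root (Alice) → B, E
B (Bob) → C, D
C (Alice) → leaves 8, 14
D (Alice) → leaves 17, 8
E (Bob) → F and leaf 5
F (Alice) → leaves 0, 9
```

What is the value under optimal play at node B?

14

C: max(8, 14) = 14
D: max(17, 8) = 17
B: min(14, 17) = 14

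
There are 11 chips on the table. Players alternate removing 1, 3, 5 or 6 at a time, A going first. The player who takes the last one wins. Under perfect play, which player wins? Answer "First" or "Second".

Positions where the player to move wins (W) vs loses (L):
i:   0  1  2  3  4  5  6  7  8  9 10 11
     L  W  L  W  L  W  W  W  W  W  W  L
Position 11 is L, so the second player wins.

Second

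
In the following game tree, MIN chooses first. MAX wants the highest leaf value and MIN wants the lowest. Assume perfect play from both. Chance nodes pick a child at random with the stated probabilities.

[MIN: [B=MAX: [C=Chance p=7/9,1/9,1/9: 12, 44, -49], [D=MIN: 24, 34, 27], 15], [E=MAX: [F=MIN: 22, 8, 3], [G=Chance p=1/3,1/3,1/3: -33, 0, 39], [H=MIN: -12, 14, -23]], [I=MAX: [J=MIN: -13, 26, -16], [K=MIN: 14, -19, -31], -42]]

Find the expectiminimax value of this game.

C (Chance): 7/9·12 + 1/9·44 + 1/9·-49 = 8.78
D (MIN): min(24, 34, 27) = 24
B (MAX): max(8.78, 24, 15) = 24
F (MIN): min(22, 8, 3) = 3
G (Chance): 1/3·-33 + 1/3·0 + 1/3·39 = 2
H (MIN): min(-12, 14, -23) = -23
E (MAX): max(3, 2, -23) = 3
J (MIN): min(-13, 26, -16) = -16
K (MIN): min(14, -19, -31) = -31
I (MAX): max(-16, -31, -42) = -16
Root (MIN): min(24, 3, -16) = -16

-16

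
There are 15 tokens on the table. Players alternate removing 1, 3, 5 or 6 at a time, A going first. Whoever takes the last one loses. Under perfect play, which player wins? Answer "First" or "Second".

First

Mark each pile size as W (mover wins) or L (mover loses):
i:   0  1  2  3  4  5  6  7  8  9 10 11 12 13 14 15
     W  L  W  L  W  L  W  W  W  W  W  W  L  W  L  W
Position 15 is W, so the first player wins.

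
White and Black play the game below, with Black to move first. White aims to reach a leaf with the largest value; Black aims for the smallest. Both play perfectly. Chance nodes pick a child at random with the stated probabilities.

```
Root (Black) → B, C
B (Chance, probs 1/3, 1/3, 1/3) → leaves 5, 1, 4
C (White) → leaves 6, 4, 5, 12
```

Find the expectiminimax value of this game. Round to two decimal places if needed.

3.33

B (Chance): 1/3·5 + 1/3·1 + 1/3·4 = 3.33
C (White): max(6, 4, 5, 12) = 12
Root (Black): min(3.33, 12) = 3.33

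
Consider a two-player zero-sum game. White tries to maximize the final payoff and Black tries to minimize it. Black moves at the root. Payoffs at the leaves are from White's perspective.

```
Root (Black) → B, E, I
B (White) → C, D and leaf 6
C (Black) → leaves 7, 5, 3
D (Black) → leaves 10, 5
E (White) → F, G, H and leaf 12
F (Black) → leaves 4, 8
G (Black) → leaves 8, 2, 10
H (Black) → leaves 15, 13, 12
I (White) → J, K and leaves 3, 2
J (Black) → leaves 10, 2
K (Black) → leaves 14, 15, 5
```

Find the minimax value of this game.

5

C (Black): min(7, 5, 3) = 3
D (Black): min(10, 5) = 5
B (White): max(3, 5, 6) = 6
F (Black): min(4, 8) = 4
G (Black): min(8, 2, 10) = 2
H (Black): min(15, 13, 12) = 12
E (White): max(4, 2, 12, 12) = 12
J (Black): min(10, 2) = 2
K (Black): min(14, 15, 5) = 5
I (White): max(2, 5, 3, 2) = 5
Root (Black): min(6, 12, 5) = 5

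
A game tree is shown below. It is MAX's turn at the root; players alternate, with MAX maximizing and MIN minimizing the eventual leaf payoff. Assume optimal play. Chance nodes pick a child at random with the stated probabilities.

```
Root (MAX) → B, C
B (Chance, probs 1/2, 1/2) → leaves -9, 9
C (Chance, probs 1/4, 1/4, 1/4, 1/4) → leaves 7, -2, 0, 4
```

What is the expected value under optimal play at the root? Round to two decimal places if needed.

B (Chance): 1/2·-9 + 1/2·9 = 0
C (Chance): 1/4·7 + 1/4·-2 + 1/4·0 + 1/4·4 = 2.25
Root (MAX): max(0, 2.25) = 2.25

2.25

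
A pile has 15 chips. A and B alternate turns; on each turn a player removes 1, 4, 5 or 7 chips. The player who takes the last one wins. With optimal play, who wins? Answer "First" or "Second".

First

i:   0  1  2  3  4  5  6  7  8  9 10 11 12 13 14 15
     L  W  L  W  W  W  W  W  L  W  L  W  W  W  W  W
Position 15 is W, so the first player wins.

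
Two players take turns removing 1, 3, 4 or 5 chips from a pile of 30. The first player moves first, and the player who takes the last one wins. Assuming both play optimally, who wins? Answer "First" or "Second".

i:   0  1  2  3  4  5  6  7  8  9 10 11 12 13 14 15 16 17 18 19 20 21 22 23 24 25 26 27 28 29 30
     L  W  L  W  W  W  W  W  L  W  L  W  W  W  W  W  L  W  L  W  W  W  W  W  L  W  L  W  W  W  W
Position 30 is W, so the first player wins.

First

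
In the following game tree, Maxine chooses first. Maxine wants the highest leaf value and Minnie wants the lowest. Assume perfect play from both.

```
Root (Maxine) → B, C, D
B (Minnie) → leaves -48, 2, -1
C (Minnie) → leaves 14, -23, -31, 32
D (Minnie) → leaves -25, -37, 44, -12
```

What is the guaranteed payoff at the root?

-31

B (Minnie): min(-48, 2, -1) = -48
C (Minnie): min(14, -23, -31, 32) = -31
D (Minnie): min(-25, -37, 44, -12) = -37
Root (Maxine): max(-48, -31, -37) = -31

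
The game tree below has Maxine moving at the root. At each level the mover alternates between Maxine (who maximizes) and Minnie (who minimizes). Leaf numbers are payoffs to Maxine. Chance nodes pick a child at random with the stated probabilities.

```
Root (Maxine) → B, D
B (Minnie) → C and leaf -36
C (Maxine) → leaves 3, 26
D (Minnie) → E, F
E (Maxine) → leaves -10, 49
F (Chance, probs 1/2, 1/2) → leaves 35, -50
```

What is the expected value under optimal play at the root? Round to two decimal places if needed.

C (Maxine): max(3, 26) = 26
B (Minnie): min(26, -36) = -36
E (Maxine): max(-10, 49) = 49
F (Chance): 1/2·35 + 1/2·-50 = -7.5
D (Minnie): min(49, -7.5) = -7.5
Root (Maxine): max(-36, -7.5) = -7.5

-7.5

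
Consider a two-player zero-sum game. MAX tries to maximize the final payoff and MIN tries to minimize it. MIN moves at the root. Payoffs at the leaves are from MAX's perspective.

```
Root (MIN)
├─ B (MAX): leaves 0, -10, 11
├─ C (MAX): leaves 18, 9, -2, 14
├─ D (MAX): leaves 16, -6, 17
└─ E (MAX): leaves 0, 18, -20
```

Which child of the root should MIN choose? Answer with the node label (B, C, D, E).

B

B (MAX): max(0, -10, 11) = 11
C (MAX): max(18, 9, -2, 14) = 18
D (MAX): max(16, -6, 17) = 17
E (MAX): max(0, 18, -20) = 18
Root (MIN): min(11, 18, 17, 18) = 11
MIN picks the child with the lowest value: B (value 11).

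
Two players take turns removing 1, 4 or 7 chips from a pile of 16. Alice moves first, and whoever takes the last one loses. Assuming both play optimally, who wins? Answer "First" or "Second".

Mark each pile size as W (mover wins) or L (mover loses):
i:   0  1  2  3  4  5  6  7  8  9 10 11 12 13 14 15 16
     W  L  W  L  W  W  L  W  W  L  W  L  W  W  L  W  W
Position 16 is W, so the first player wins.

First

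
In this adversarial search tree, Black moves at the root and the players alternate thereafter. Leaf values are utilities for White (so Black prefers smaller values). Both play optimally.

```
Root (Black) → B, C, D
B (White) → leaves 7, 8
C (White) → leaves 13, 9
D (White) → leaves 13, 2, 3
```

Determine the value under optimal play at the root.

8

B (White): max(7, 8) = 8
C (White): max(13, 9) = 13
D (White): max(13, 2, 3) = 13
Root (Black): min(8, 13, 13) = 8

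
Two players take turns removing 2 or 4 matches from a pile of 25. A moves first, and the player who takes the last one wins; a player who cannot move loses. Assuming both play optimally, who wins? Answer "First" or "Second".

Second

Positions where the player to move wins (W) vs loses (L):
i:   0  1  2  3  4  5  6  7  8  9 10 11 12 13 14 15 16 17 18 19 20 21 22 23 24 25
     L  L  W  W  W  W  L  L  W  W  W  W  L  L  W  W  W  W  L  L  W  W  W  W  L  L
Position 25 is L, so the second player wins.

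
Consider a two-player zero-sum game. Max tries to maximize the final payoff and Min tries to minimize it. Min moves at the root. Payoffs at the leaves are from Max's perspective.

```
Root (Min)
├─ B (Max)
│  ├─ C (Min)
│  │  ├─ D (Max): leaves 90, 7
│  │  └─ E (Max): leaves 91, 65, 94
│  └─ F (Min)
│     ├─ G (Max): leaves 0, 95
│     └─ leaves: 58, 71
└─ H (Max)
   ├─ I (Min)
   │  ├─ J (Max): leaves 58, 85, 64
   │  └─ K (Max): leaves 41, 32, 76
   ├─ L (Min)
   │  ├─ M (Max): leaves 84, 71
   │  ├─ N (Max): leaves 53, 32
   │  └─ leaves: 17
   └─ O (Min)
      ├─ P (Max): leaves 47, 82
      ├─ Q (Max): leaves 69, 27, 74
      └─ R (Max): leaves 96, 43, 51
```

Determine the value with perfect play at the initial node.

D (Max): max(90, 7) = 90
E (Max): max(91, 65, 94) = 94
C (Min): min(90, 94) = 90
G (Max): max(0, 95) = 95
F (Min): min(95, 58, 71) = 58
B (Max): max(90, 58) = 90
J (Max): max(58, 85, 64) = 85
K (Max): max(41, 32, 76) = 76
I (Min): min(85, 76) = 76
M (Max): max(84, 71) = 84
N (Max): max(53, 32) = 53
L (Min): min(84, 53, 17) = 17
P (Max): max(47, 82) = 82
Q (Max): max(69, 27, 74) = 74
R (Max): max(96, 43, 51) = 96
O (Min): min(82, 74, 96) = 74
H (Max): max(76, 17, 74) = 76
Root (Min): min(90, 76) = 76

76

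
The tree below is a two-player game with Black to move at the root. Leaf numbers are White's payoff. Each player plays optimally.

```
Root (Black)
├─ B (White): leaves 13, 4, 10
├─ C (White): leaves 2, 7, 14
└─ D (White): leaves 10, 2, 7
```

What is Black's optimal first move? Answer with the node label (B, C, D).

D

B (White): max(13, 4, 10) = 13
C (White): max(2, 7, 14) = 14
D (White): max(10, 2, 7) = 10
Root (Black): min(13, 14, 10) = 10
Black picks the child with the lowest value: D (value 10).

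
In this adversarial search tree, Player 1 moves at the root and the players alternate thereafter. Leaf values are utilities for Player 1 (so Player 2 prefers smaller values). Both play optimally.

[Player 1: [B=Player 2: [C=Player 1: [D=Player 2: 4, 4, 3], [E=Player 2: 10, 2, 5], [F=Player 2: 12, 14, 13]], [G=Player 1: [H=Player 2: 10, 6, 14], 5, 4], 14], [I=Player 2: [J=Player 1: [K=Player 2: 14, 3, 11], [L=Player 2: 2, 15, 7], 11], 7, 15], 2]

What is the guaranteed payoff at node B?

D: min(4, 4, 3) = 3
E: min(10, 2, 5) = 2
F: min(12, 14, 13) = 12
C: max(3, 2, 12) = 12
H: min(10, 6, 14) = 6
G: max(6, 5, 4) = 6
B: min(12, 6, 14) = 6

6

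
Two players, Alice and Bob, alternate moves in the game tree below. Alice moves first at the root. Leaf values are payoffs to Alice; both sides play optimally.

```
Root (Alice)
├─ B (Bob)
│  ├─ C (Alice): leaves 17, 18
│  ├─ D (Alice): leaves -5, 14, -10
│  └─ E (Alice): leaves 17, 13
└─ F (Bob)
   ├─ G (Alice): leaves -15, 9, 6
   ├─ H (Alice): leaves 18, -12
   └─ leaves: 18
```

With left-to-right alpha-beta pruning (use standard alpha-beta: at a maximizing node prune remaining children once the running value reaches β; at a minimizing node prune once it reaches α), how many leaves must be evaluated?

9

C [α=-∞,β=+∞]: v=18
D [α=-∞,β=18]: v=14
E [α=-∞,β=14]: v=17 after child 1 ≥ β → β-cutoff, skip 1
B [α=-∞,β=+∞]: v=14
G [α=14,β=+∞]: v=9
F [α=14,β=+∞]: v=9 after child 1 ≤ α → α-cutoff, skip 2
Root [α=-∞,β=+∞]: v=14
Leaves evaluated: 9 of 13.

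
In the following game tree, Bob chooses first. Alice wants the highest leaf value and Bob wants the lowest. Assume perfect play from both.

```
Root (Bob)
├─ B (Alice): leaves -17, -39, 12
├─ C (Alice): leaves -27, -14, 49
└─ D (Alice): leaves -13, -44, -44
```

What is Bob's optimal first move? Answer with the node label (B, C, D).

B (Alice): max(-17, -39, 12) = 12
C (Alice): max(-27, -14, 49) = 49
D (Alice): max(-13, -44, -44) = -13
Root (Bob): min(12, 49, -13) = -13
Bob picks the child with the lowest value: D (value -13).

D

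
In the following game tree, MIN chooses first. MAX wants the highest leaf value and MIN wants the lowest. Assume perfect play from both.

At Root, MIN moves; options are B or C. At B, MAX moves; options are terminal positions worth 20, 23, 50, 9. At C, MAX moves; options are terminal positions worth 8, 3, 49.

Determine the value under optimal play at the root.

49

B (MAX): max(20, 23, 50, 9) = 50
C (MAX): max(8, 3, 49) = 49
Root (MIN): min(50, 49) = 49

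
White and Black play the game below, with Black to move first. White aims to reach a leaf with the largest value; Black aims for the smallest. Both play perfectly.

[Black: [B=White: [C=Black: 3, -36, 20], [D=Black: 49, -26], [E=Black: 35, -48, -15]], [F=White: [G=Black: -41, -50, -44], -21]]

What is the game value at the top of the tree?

-26

C (Black): min(3, -36, 20) = -36
D (Black): min(49, -26) = -26
E (Black): min(35, -48, -15) = -48
B (White): max(-36, -26, -48) = -26
G (Black): min(-41, -50, -44) = -50
F (White): max(-50, -21) = -21
Root (Black): min(-26, -21) = -26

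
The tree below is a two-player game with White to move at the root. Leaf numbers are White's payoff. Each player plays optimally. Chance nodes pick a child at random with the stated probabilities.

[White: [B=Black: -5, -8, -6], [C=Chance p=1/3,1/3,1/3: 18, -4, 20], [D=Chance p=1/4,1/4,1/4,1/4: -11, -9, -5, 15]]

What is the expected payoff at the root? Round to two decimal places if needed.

11.33

B (Black): min(-5, -8, -6) = -8
C (Chance): 1/3·18 + 1/3·-4 + 1/3·20 = 11.33
D (Chance): 1/4·-11 + 1/4·-9 + 1/4·-5 + 1/4·15 = -2.5
Root (White): max(-8, 11.33, -2.5) = 11.33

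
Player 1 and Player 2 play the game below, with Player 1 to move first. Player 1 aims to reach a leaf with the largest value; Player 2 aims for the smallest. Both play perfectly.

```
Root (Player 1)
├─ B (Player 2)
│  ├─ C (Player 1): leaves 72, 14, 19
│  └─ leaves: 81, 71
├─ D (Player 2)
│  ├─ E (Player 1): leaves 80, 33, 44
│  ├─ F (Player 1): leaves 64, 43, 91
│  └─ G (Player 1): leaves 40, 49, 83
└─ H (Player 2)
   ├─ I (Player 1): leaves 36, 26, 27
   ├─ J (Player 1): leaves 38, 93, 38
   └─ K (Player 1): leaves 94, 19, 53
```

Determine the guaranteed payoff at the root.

80

C (Player 1): max(72, 14, 19) = 72
B (Player 2): min(72, 81, 71) = 71
E (Player 1): max(80, 33, 44) = 80
F (Player 1): max(64, 43, 91) = 91
G (Player 1): max(40, 49, 83) = 83
D (Player 2): min(80, 91, 83) = 80
I (Player 1): max(36, 26, 27) = 36
J (Player 1): max(38, 93, 38) = 93
K (Player 1): max(94, 19, 53) = 94
H (Player 2): min(36, 93, 94) = 36
Root (Player 1): max(71, 80, 36) = 80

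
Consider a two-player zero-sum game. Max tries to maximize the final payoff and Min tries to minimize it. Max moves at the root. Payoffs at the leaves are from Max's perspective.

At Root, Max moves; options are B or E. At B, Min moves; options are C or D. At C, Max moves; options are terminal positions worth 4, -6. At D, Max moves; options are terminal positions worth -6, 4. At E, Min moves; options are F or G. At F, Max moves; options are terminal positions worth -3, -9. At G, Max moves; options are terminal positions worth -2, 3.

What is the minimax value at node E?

F: max(-3, -9) = -3
G: max(-2, 3) = 3
E: min(-3, 3) = -3

-3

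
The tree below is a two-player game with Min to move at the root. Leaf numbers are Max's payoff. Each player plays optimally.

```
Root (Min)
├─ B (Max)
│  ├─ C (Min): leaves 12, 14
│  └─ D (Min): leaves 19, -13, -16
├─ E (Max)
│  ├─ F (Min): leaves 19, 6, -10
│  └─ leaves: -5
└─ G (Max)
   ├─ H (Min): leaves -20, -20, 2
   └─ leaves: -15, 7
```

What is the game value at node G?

7

H: min(-20, -20, 2) = -20
G: max(-20, -15, 7) = 7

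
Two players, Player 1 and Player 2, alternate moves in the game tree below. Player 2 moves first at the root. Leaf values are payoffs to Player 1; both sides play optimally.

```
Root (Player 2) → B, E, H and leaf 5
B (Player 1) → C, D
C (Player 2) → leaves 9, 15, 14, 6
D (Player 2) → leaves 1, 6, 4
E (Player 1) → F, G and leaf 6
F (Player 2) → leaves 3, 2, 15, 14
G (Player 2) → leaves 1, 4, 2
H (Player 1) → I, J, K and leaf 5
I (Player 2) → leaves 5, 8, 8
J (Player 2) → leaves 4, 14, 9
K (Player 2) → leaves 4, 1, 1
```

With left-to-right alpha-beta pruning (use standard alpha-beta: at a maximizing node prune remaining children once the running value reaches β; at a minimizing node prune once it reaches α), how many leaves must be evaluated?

18

C [α=-∞,β=+∞]: v=6
D [α=6,β=+∞]: v=1 after child 1 ≤ α → α-cutoff, skip 2
B [α=-∞,β=+∞]: v=6
F [α=-∞,β=6]: v=2
G [α=2,β=6]: v=1 after child 1 ≤ α → α-cutoff, skip 2
E [α=-∞,β=6]: v=6
I [α=-∞,β=6]: v=5
J [α=5,β=6]: v=4 after child 1 ≤ α → α-cutoff, skip 2
K [α=5,β=6]: v=4 after child 1 ≤ α → α-cutoff, skip 2
H [α=-∞,β=6]: v=5
Root [α=-∞,β=+∞]: v=5
Leaves evaluated: 18 of 26.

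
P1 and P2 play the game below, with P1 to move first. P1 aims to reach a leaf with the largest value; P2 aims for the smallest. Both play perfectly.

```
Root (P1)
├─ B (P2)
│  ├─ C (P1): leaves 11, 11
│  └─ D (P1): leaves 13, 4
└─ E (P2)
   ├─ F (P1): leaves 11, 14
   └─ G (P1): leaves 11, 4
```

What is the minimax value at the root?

C (P1): max(11, 11) = 11
D (P1): max(13, 4) = 13
B (P2): min(11, 13) = 11
F (P1): max(11, 14) = 14
G (P1): max(11, 4) = 11
E (P2): min(14, 11) = 11
Root (P1): max(11, 11) = 11

11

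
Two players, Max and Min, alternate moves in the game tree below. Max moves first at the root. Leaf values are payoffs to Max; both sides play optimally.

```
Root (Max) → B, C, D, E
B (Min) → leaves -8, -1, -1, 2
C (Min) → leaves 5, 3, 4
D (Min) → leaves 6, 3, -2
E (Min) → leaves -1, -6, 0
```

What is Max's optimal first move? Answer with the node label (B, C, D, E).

B (Min): min(-8, -1, -1, 2) = -8
C (Min): min(5, 3, 4) = 3
D (Min): min(6, 3, -2) = -2
E (Min): min(-1, -6, 0) = -6
Root (Max): max(-8, 3, -2, -6) = 3
Max picks the child with the highest value: C (value 3).

C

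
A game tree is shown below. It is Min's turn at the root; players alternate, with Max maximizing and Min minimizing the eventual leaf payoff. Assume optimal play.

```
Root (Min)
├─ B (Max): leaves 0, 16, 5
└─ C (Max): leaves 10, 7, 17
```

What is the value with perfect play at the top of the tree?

16

B (Max): max(0, 16, 5) = 16
C (Max): max(10, 7, 17) = 17
Root (Min): min(16, 17) = 16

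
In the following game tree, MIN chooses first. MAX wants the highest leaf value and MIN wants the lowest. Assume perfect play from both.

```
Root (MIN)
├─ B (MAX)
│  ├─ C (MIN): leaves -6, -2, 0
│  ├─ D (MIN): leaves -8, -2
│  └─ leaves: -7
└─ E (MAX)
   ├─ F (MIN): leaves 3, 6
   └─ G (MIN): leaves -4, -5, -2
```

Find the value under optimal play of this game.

-6

C (MIN): min(-6, -2, 0) = -6
D (MIN): min(-8, -2) = -8
B (MAX): max(-6, -8, -7) = -6
F (MIN): min(3, 6) = 3
G (MIN): min(-4, -5, -2) = -5
E (MAX): max(3, -5) = 3
Root (MIN): min(-6, 3) = -6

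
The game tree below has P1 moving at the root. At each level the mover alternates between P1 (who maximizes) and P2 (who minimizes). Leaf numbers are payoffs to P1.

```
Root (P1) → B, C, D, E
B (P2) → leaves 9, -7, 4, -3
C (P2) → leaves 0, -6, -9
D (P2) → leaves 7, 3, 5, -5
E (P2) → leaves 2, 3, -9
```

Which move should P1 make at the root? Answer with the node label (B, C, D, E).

B (P2): min(9, -7, 4, -3) = -7
C (P2): min(0, -6, -9) = -9
D (P2): min(7, 3, 5, -5) = -5
E (P2): min(2, 3, -9) = -9
Root (P1): max(-7, -9, -5, -9) = -5
P1 picks the child with the highest value: D (value -5).

D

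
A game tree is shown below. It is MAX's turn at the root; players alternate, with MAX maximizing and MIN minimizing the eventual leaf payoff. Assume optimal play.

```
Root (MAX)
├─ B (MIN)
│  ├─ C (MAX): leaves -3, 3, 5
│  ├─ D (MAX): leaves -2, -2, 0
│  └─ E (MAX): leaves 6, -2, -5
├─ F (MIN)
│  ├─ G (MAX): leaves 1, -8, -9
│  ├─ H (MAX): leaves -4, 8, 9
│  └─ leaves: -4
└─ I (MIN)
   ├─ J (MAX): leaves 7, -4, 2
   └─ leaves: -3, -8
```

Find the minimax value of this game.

C (MAX): max(-3, 3, 5) = 5
D (MAX): max(-2, -2, 0) = 0
E (MAX): max(6, -2, -5) = 6
B (MIN): min(5, 0, 6) = 0
G (MAX): max(1, -8, -9) = 1
H (MAX): max(-4, 8, 9) = 9
F (MIN): min(1, 9, -4) = -4
J (MAX): max(7, -4, 2) = 7
I (MIN): min(7, -3, -8) = -8
Root (MAX): max(0, -4, -8) = 0

0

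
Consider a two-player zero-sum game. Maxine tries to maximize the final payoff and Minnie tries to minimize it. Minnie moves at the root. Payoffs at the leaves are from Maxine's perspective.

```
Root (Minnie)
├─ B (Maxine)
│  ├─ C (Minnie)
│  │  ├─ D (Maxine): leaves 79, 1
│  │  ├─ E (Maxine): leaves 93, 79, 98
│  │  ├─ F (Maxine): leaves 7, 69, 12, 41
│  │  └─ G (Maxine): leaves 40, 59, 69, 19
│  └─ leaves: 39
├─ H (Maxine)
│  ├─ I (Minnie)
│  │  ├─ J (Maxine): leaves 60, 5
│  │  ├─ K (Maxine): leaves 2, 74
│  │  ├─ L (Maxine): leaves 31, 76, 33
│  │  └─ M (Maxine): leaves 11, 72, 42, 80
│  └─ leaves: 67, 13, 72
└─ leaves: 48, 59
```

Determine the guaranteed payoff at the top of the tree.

48

D (Maxine): max(79, 1) = 79
E (Maxine): max(93, 79, 98) = 98
F (Maxine): max(7, 69, 12, 41) = 69
G (Maxine): max(40, 59, 69, 19) = 69
C (Minnie): min(79, 98, 69, 69) = 69
B (Maxine): max(69, 39) = 69
J (Maxine): max(60, 5) = 60
K (Maxine): max(2, 74) = 74
L (Maxine): max(31, 76, 33) = 76
M (Maxine): max(11, 72, 42, 80) = 80
I (Minnie): min(60, 74, 76, 80) = 60
H (Maxine): max(60, 67, 13, 72) = 72
Root (Minnie): min(69, 72, 48, 59) = 48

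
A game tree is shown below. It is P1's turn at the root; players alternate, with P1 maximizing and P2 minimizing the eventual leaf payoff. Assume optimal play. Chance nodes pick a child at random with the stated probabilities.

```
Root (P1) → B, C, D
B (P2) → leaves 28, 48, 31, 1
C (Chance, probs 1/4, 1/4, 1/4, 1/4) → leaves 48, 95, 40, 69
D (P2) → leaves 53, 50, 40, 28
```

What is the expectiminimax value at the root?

B (P2): min(28, 48, 31, 1) = 1
C (Chance): 1/4·48 + 1/4·95 + 1/4·40 + 1/4·69 = 63
D (P2): min(53, 50, 40, 28) = 28
Root (P1): max(1, 63, 28) = 63

63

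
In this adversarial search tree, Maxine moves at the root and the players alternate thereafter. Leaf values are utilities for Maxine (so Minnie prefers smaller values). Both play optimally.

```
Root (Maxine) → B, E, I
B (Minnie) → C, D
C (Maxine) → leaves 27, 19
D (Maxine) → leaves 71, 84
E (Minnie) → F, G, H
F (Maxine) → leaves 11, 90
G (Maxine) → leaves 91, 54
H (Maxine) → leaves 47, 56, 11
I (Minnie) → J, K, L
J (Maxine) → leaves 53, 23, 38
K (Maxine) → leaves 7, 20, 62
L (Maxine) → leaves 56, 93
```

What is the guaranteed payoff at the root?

C (Maxine): max(27, 19) = 27
D (Maxine): max(71, 84) = 84
B (Minnie): min(27, 84) = 27
F (Maxine): max(11, 90) = 90
G (Maxine): max(91, 54) = 91
H (Maxine): max(47, 56, 11) = 56
E (Minnie): min(90, 91, 56) = 56
J (Maxine): max(53, 23, 38) = 53
K (Maxine): max(7, 20, 62) = 62
L (Maxine): max(56, 93) = 93
I (Minnie): min(53, 62, 93) = 53
Root (Maxine): max(27, 56, 53) = 56

56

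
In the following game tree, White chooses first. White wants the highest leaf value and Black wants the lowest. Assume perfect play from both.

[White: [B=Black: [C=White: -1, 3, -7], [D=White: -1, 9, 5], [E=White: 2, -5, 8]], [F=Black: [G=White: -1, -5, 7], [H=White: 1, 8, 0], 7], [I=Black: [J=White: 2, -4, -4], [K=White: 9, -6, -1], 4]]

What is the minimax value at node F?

G: max(-1, -5, 7) = 7
H: max(1, 8, 0) = 8
F: min(7, 8, 7) = 7

7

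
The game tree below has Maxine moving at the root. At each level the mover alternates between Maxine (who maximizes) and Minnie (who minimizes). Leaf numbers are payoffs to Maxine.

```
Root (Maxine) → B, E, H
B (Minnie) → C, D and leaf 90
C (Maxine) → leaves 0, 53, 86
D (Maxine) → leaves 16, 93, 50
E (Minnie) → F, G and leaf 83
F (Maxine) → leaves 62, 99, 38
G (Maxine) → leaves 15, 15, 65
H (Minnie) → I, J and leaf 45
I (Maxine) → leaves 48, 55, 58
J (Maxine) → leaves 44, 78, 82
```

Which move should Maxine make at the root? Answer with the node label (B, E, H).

B

C (Maxine): max(0, 53, 86) = 86
D (Maxine): max(16, 93, 50) = 93
B (Minnie): min(86, 93, 90) = 86
F (Maxine): max(62, 99, 38) = 99
G (Maxine): max(15, 15, 65) = 65
E (Minnie): min(99, 65, 83) = 65
I (Maxine): max(48, 55, 58) = 58
J (Maxine): max(44, 78, 82) = 82
H (Minnie): min(58, 82, 45) = 45
Root (Maxine): max(86, 65, 45) = 86
Maxine picks the child with the highest value: B (value 86).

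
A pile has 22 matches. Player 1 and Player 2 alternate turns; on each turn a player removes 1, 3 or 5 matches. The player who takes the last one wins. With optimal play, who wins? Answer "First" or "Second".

Positions where the player to move wins (W) vs loses (L):
i:   0  1  2  3  4  5  6  7  8  9 10 11 12 13 14 15 16 17 18 19 20 21 22
     L  W  L  W  L  W  L  W  L  W  L  W  L  W  L  W  L  W  L  W  L  W  L
Position 22 is L, so the second player wins.

Second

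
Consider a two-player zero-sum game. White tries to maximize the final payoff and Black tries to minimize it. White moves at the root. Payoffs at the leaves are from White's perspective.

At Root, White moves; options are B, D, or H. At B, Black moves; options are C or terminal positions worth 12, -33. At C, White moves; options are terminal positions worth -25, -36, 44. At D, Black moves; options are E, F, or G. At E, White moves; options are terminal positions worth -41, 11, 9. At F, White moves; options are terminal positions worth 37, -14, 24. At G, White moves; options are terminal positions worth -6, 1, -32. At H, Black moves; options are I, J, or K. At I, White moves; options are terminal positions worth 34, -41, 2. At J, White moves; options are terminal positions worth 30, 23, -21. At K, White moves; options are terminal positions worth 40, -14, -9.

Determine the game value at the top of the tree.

30

C (White): max(-25, -36, 44) = 44
B (Black): min(44, 12, -33) = -33
E (White): max(-41, 11, 9) = 11
F (White): max(37, -14, 24) = 37
G (White): max(-6, 1, -32) = 1
D (Black): min(11, 37, 1) = 1
I (White): max(34, -41, 2) = 34
J (White): max(30, 23, -21) = 30
K (White): max(40, -14, -9) = 40
H (Black): min(34, 30, 40) = 30
Root (White): max(-33, 1, 30) = 30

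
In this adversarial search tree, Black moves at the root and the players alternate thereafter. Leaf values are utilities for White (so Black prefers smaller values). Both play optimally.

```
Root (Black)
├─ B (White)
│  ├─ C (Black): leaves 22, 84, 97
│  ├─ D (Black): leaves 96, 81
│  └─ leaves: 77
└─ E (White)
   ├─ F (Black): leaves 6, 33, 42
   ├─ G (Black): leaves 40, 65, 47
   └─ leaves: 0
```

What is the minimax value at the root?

40

C (Black): min(22, 84, 97) = 22
D (Black): min(96, 81) = 81
B (White): max(22, 81, 77) = 81
F (Black): min(6, 33, 42) = 6
G (Black): min(40, 65, 47) = 40
E (White): max(6, 40, 0) = 40
Root (Black): min(81, 40) = 40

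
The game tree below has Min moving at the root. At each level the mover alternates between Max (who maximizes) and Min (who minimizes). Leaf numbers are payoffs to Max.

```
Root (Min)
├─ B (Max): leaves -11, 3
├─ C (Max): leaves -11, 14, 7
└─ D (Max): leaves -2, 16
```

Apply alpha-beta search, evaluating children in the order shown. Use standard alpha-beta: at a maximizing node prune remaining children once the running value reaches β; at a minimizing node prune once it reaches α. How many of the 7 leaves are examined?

B [α=-∞,β=+∞]: v=3
C [α=-∞,β=3]: v=14 after child 2 ≥ β → β-cutoff, skip 1
D [α=-∞,β=3]: v=16
Root [α=-∞,β=+∞]: v=3
Leaves evaluated: 6 of 7.

6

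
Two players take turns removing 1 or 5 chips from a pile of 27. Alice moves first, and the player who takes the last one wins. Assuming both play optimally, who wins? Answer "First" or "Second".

First

W/L table (W = player to move can force a win):
i:   0  1  2  3  4  5  6  7  8  9 10 11 12 13 14 15 16 17 18 19 20 21 22 23 24 25 26 27
     L  W  L  W  L  W  L  W  L  W  L  W  L  W  L  W  L  W  L  W  L  W  L  W  L  W  L  W
Position 27 is W, so the first player wins.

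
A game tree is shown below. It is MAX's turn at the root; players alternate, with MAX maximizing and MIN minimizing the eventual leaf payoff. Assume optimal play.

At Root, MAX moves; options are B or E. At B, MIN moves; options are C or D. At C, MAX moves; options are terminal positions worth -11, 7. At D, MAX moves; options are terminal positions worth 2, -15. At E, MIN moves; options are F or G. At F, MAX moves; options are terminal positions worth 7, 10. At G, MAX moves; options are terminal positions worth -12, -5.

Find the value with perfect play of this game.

C (MAX): max(-11, 7) = 7
D (MAX): max(2, -15) = 2
B (MIN): min(7, 2) = 2
F (MAX): max(7, 10) = 10
G (MAX): max(-12, -5) = -5
E (MIN): min(10, -5) = -5
Root (MAX): max(2, -5) = 2

2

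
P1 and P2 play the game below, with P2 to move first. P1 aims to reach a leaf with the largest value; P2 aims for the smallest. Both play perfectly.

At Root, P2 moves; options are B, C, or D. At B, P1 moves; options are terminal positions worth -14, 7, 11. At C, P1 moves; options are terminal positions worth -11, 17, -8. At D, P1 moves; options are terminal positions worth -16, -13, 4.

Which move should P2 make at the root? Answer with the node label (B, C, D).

B (P1): max(-14, 7, 11) = 11
C (P1): max(-11, 17, -8) = 17
D (P1): max(-16, -13, 4) = 4
Root (P2): min(11, 17, 4) = 4
P2 picks the child with the lowest value: D (value 4).

D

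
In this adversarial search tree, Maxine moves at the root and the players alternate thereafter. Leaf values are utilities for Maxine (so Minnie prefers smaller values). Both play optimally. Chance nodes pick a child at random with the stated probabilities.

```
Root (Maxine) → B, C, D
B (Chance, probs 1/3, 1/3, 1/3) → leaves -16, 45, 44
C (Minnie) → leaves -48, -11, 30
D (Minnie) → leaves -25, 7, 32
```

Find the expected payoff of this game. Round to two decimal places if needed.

B (Chance): 1/3·-16 + 1/3·45 + 1/3·44 = 24.33
C (Minnie): min(-48, -11, 30) = -48
D (Minnie): min(-25, 7, 32) = -25
Root (Maxine): max(24.33, -48, -25) = 24.33

24.33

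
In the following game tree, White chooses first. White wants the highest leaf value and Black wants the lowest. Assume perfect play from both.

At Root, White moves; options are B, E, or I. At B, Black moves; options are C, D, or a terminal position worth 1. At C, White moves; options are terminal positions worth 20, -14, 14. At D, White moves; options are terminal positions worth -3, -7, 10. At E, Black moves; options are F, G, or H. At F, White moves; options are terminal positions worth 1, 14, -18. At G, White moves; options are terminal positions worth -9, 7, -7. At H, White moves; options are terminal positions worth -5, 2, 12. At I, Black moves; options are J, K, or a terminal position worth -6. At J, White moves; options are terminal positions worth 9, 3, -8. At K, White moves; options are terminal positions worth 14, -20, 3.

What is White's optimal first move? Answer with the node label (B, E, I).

E

C (White): max(20, -14, 14) = 20
D (White): max(-3, -7, 10) = 10
B (Black): min(20, 10, 1) = 1
F (White): max(1, 14, -18) = 14
G (White): max(-9, 7, -7) = 7
H (White): max(-5, 2, 12) = 12
E (Black): min(14, 7, 12) = 7
J (White): max(9, 3, -8) = 9
K (White): max(14, -20, 3) = 14
I (Black): min(9, 14, -6) = -6
Root (White): max(1, 7, -6) = 7
White picks the child with the highest value: E (value 7).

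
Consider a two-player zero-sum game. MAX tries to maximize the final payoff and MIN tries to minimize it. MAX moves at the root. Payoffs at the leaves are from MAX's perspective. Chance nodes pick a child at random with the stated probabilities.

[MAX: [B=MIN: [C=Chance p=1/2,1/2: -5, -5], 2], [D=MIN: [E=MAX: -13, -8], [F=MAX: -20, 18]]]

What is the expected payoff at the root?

-5

C (Chance): 1/2·-5 + 1/2·-5 = -5
B (MIN): min(-5, 2) = -5
E (MAX): max(-13, -8) = -8
F (MAX): max(-20, 18) = 18
D (MIN): min(-8, 18) = -8
Root (MAX): max(-5, -8) = -5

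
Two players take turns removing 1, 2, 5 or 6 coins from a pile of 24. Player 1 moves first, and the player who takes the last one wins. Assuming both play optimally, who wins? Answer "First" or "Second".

Second

W/L table (W = player to move can force a win):
i:   0  1  2  3  4  5  6  7  8  9 10 11 12 13 14 15 16 17 18 19 20 21 22 23 24
     L  W  W  L  W  W  W  L  W  W  L  W  W  W  L  W  W  L  W  W  W  L  W  W  L
Position 24 is L, so the second player wins.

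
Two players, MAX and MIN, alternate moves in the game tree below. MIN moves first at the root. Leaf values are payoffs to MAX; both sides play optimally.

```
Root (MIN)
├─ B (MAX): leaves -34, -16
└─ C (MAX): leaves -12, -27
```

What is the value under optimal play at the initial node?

B (MAX): max(-34, -16) = -16
C (MAX): max(-12, -27) = -12
Root (MIN): min(-16, -12) = -16

-16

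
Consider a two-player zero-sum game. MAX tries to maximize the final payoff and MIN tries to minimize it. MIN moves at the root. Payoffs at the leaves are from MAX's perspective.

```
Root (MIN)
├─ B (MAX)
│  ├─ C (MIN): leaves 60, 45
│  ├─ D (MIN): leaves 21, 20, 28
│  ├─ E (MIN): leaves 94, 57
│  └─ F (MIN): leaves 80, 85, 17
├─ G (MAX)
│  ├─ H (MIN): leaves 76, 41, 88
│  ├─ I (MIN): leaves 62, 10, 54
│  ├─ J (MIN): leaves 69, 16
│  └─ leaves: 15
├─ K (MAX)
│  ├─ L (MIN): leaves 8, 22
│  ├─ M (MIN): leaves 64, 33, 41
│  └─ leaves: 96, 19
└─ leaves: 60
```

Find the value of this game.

C (MIN): min(60, 45) = 45
D (MIN): min(21, 20, 28) = 20
E (MIN): min(94, 57) = 57
F (MIN): min(80, 85, 17) = 17
B (MAX): max(45, 20, 57, 17) = 57
H (MIN): min(76, 41, 88) = 41
I (MIN): min(62, 10, 54) = 10
J (MIN): min(69, 16) = 16
G (MAX): max(41, 10, 16, 15) = 41
L (MIN): min(8, 22) = 8
M (MIN): min(64, 33, 41) = 33
K (MAX): max(8, 33, 96, 19) = 96
Root (MIN): min(57, 41, 96, 60) = 41

41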